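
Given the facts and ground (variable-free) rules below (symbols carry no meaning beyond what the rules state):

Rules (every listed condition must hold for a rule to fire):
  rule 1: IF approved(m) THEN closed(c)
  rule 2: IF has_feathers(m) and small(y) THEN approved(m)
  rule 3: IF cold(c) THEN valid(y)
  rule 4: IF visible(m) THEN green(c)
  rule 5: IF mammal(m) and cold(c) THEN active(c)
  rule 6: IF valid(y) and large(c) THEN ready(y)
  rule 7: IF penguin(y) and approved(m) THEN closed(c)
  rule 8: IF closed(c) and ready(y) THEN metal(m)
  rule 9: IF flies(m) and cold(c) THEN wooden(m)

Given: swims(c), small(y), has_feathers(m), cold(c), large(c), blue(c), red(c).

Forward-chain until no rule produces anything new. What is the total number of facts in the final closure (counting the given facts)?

Round 1 — rule 2, rule 3, derive approved(m), valid(y).
Round 2 — rule 1, rule 6, derive closed(c), ready(y).
Round 3 — rule 8, derive metal(m).
Closure: {approved(m), blue(c), closed(c), cold(c), has_feathers(m), large(c), metal(m), ready(y), red(c), small(y), swims(c), valid(y)} — 12 facts.

12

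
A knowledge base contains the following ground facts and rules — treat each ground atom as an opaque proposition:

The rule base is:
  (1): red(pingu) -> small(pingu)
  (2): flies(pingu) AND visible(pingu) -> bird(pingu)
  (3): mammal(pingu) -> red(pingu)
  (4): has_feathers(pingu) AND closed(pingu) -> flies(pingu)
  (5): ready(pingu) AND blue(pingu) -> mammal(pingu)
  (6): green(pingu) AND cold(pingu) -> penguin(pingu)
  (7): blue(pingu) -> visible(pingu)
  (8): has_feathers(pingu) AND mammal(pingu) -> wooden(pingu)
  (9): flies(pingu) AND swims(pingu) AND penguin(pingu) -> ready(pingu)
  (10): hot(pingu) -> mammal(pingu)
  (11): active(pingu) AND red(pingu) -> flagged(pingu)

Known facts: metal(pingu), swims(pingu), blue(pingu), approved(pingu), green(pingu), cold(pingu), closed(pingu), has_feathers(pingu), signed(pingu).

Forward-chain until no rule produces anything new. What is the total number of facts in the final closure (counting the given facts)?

18

Round 1: (4) [has_feathers(pingu) AND closed(pingu) -> flies(pingu)]; (6) [green(pingu) AND cold(pingu) -> penguin(pingu)]; (7) [blue(pingu) -> visible(pingu)]. Adds flies(pingu), penguin(pingu), visible(pingu).
Round 2: (2) [flies(pingu) AND visible(pingu) -> bird(pingu)]; (9) [flies(pingu) AND swims(pingu) AND penguin(pingu) -> ready(pingu)]. Adds bird(pingu), ready(pingu).
Round 3: (5) [ready(pingu) AND blue(pingu) -> mammal(pingu)]. Adds mammal(pingu).
Round 4: (3) [mammal(pingu) -> red(pingu)]; (8) [has_feathers(pingu) AND mammal(pingu) -> wooden(pingu)]. Adds red(pingu), wooden(pingu).
Round 5: (1) [red(pingu) -> small(pingu)]. Adds small(pingu).
Closure: {approved(pingu), bird(pingu), blue(pingu), closed(pingu), cold(pingu), flies(pingu), green(pingu), has_feathers(pingu), mammal(pingu), metal(pingu), penguin(pingu), ready(pingu), red(pingu), signed(pingu), small(pingu), swims(pingu), visible(pingu), wooden(pingu)} — 18 facts.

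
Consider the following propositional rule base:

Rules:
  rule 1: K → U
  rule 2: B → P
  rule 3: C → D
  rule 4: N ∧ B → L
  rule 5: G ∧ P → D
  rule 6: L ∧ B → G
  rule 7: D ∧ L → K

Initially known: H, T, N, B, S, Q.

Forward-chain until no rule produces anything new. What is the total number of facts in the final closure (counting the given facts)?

12

[1] rule 2 [B → P]; rule 4 [N ∧ B → L]. ⇒ new: P, L.
[2] rule 6 [L ∧ B → G]. ⇒ new: G.
[3] rule 5 [G ∧ P → D]. ⇒ new: D.
[4] rule 7 [D ∧ L → K]. ⇒ new: K.
[5] rule 1 [K → U]. ⇒ new: U.
Closure: {B, D, G, H, K, L, N, P, Q, S, T, U} — 12 facts.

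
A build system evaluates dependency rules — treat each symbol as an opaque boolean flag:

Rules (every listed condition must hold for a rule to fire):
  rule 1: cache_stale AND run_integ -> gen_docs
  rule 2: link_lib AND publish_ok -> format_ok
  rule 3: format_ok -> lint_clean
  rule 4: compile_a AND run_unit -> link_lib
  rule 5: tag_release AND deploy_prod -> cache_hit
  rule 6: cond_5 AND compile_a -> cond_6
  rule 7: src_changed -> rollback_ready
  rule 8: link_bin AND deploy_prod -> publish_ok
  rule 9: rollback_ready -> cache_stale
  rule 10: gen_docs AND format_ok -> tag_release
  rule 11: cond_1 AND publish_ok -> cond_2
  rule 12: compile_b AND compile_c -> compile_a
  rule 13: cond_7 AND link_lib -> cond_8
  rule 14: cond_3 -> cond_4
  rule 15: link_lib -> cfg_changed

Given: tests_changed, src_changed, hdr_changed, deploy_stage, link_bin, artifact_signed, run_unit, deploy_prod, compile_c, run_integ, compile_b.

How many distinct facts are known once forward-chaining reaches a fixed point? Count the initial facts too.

22

Round 1 — rule 7, rule 8, rule 12, derive rollback_ready, publish_ok, compile_a.
Round 2 — rule 4, rule 9, derive link_lib, cache_stale.
Round 3 — rule 1, rule 2, rule 15, derive gen_docs, format_ok, cfg_changed.
Round 4 — rule 3, rule 10, derive lint_clean, tag_release.
Round 5 — rule 5, derive cache_hit.
Closure: {artifact_signed, cache_hit, cache_stale, cfg_changed, compile_a, compile_b, compile_c, deploy_prod, deploy_stage, format_ok, gen_docs, hdr_changed, link_bin, link_lib, lint_clean, publish_ok, rollback_ready, run_integ, run_unit, src_changed, tag_release, tests_changed} — 22 facts.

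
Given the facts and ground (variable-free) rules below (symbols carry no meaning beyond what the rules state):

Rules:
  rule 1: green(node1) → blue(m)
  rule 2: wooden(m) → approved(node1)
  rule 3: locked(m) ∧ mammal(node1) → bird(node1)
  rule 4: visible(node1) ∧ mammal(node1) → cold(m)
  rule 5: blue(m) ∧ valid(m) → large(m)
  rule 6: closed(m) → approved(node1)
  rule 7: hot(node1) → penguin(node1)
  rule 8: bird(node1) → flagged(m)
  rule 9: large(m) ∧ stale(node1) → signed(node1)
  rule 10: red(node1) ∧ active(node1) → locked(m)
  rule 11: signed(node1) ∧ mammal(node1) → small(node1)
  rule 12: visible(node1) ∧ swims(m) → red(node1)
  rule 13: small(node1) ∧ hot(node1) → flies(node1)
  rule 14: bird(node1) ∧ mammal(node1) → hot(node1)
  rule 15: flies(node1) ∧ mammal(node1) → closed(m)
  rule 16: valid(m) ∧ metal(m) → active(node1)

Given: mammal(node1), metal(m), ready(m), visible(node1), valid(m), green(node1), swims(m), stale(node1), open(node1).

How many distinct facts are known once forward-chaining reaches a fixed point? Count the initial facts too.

Round 1: rule 1 [green(node1) → blue(m)]; rule 4 [visible(node1) ∧ mammal(node1) → cold(m)]; rule 12 [visible(node1) ∧ swims(m) → red(node1)]; rule 16 [valid(m) ∧ metal(m) → active(node1)]. New: blue(m), cold(m), red(node1), active(node1).
Round 2: rule 5 [blue(m) ∧ valid(m) → large(m)]; rule 10 [red(node1) ∧ active(node1) → locked(m)]. New: large(m), locked(m).
Round 3: rule 3 [locked(m) ∧ mammal(node1) → bird(node1)]; rule 9 [large(m) ∧ stale(node1) → signed(node1)]. New: bird(node1), signed(node1).
Round 4: rule 8 [bird(node1) → flagged(m)]; rule 11 [signed(node1) ∧ mammal(node1) → small(node1)]; rule 14 [bird(node1) ∧ mammal(node1) → hot(node1)]. New: flagged(m), small(node1), hot(node1).
Round 5: rule 7 [hot(node1) → penguin(node1)]; rule 13 [small(node1) ∧ hot(node1) → flies(node1)]. New: penguin(node1), flies(node1).
Round 6: rule 15 [flies(node1) ∧ mammal(node1) → closed(m)]. New: closed(m).
Round 7: rule 6 [closed(m) → approved(node1)]. New: approved(node1).
Closure: {active(node1), approved(node1), bird(node1), blue(m), closed(m), cold(m), flagged(m), flies(node1), green(node1), hot(node1), large(m), locked(m), mammal(node1), metal(m), open(node1), penguin(node1), ready(m), red(node1), signed(node1), small(node1), stale(node1), swims(m), valid(m), visible(node1)} — 24 facts.

24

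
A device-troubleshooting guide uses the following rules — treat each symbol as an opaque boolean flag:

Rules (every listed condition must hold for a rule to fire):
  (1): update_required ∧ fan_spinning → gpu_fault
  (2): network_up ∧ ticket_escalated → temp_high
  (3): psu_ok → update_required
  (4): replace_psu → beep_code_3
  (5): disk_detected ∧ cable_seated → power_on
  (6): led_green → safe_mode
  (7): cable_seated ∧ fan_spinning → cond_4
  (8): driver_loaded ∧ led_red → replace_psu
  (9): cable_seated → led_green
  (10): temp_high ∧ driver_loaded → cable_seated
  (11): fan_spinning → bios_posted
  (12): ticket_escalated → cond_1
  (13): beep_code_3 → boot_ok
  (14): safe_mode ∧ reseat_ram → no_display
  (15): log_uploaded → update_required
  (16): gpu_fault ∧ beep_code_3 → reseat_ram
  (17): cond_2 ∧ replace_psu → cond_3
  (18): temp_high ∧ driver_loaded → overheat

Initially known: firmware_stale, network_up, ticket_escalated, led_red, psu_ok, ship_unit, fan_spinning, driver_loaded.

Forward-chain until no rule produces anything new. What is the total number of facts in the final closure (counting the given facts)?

Round 1: (2) [network_up ∧ ticket_escalated → temp_high]; (3) [psu_ok → update_required]; (8) [driver_loaded ∧ led_red → replace_psu]; (11) [fan_spinning → bios_posted]; (12) [ticket_escalated → cond_1]. Adds temp_high, update_required, replace_psu, bios_posted, cond_1.
Round 2: (1) [update_required ∧ fan_spinning → gpu_fault]; (4) [replace_psu → beep_code_3]; (10) [temp_high ∧ driver_loaded → cable_seated]; (18) [temp_high ∧ driver_loaded → overheat]. Adds gpu_fault, beep_code_3, cable_seated, overheat.
Round 3: (7) [cable_seated ∧ fan_spinning → cond_4]; (9) [cable_seated → led_green]; (13) [beep_code_3 → boot_ok]; (16) [gpu_fault ∧ beep_code_3 → reseat_ram]. Adds cond_4, led_green, boot_ok, reseat_ram.
Round 4: (6) [led_green → safe_mode]. Adds safe_mode.
Round 5: (14) [safe_mode ∧ reseat_ram → no_display]. Adds no_display.
Closure: {beep_code_3, bios_posted, boot_ok, cable_seated, cond_1, cond_4, driver_loaded, fan_spinning, firmware_stale, gpu_fault, led_green, led_red, network_up, no_display, overheat, psu_ok, replace_psu, reseat_ram, safe_mode, ship_unit, temp_high, ticket_escalated, update_required} — 23 facts.

23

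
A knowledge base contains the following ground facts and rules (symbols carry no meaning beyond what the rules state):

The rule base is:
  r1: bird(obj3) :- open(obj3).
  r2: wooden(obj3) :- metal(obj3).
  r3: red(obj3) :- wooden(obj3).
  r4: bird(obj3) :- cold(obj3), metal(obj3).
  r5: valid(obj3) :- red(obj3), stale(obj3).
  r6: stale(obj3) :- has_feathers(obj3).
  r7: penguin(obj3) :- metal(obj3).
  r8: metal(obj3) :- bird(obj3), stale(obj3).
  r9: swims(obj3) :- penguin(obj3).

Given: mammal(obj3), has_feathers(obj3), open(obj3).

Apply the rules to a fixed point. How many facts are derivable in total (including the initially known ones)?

[1] r1 [bird(obj3) :- open(obj3).]; r6 [stale(obj3) :- has_feathers(obj3).]. ⇒ new: bird(obj3), stale(obj3).
[2] r8 [metal(obj3) :- bird(obj3), stale(obj3).]. ⇒ new: metal(obj3).
[3] r2 [wooden(obj3) :- metal(obj3).]; r7 [penguin(obj3) :- metal(obj3).]. ⇒ new: wooden(obj3), penguin(obj3).
[4] r3 [red(obj3) :- wooden(obj3).]; r9 [swims(obj3) :- penguin(obj3).]. ⇒ new: red(obj3), swims(obj3).
[5] r5 [valid(obj3) :- red(obj3), stale(obj3).]. ⇒ new: valid(obj3).
Closure: {bird(obj3), has_feathers(obj3), mammal(obj3), metal(obj3), open(obj3), penguin(obj3), red(obj3), stale(obj3), swims(obj3), valid(obj3), wooden(obj3)} — 11 facts.

11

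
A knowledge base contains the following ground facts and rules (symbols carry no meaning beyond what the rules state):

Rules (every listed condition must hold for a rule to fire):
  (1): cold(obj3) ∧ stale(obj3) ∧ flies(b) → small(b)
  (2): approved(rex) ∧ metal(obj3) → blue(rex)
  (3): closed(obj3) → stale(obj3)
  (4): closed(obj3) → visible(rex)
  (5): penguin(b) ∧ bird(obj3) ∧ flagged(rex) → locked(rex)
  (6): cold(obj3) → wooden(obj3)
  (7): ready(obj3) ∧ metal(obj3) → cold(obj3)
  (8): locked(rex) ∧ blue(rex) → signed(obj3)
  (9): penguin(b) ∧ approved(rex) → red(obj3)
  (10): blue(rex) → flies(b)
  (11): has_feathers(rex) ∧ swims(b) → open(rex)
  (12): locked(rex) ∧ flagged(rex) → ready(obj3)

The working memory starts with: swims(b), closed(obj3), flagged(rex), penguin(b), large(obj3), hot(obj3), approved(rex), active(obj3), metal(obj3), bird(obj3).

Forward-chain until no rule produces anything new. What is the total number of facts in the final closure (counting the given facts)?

Round 1: (2) [approved(rex) ∧ metal(obj3) → blue(rex)]; (3) [closed(obj3) → stale(obj3)]; (4) [closed(obj3) → visible(rex)]; (5) [penguin(b) ∧ bird(obj3) ∧ flagged(rex) → locked(rex)]; (9) [penguin(b) ∧ approved(rex) → red(obj3)]. New: blue(rex), stale(obj3), visible(rex), locked(rex), red(obj3).
Round 2: (8) [locked(rex) ∧ blue(rex) → signed(obj3)]; (10) [blue(rex) → flies(b)]; (12) [locked(rex) ∧ flagged(rex) → ready(obj3)]. New: signed(obj3), flies(b), ready(obj3).
Round 3: (7) [ready(obj3) ∧ metal(obj3) → cold(obj3)]. New: cold(obj3).
Round 4: (1) [cold(obj3) ∧ stale(obj3) ∧ flies(b) → small(b)]; (6) [cold(obj3) → wooden(obj3)]. New: small(b), wooden(obj3).
Closure: {active(obj3), approved(rex), bird(obj3), blue(rex), closed(obj3), cold(obj3), flagged(rex), flies(b), hot(obj3), large(obj3), locked(rex), metal(obj3), penguin(b), ready(obj3), red(obj3), signed(obj3), small(b), stale(obj3), swims(b), visible(rex), wooden(obj3)} — 21 facts.

21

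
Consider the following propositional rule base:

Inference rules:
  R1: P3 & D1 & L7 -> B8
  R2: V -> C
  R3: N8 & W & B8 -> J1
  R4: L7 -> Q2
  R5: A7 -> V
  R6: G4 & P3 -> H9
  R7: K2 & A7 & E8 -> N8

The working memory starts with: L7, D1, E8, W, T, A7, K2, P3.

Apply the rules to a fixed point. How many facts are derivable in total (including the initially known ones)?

Round 1 — R1, R4, R5, R7, derive B8, Q2, V, N8.
Round 2 — R2, R3, derive C, J1.
Closure: {A7, B8, C, D1, E8, J1, K2, L7, N8, P3, Q2, T, V, W} — 14 facts.

14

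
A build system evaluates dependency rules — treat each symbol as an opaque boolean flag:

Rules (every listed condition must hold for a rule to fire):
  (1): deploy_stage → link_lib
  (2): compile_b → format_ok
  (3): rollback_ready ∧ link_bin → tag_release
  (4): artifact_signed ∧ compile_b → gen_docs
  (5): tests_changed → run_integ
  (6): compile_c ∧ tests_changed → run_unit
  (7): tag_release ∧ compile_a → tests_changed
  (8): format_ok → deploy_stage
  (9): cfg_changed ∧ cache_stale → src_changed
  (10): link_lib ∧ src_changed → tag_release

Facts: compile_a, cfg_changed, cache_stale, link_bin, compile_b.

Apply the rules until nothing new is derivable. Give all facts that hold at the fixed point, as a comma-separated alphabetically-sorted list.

cache_stale, cfg_changed, compile_a, compile_b, deploy_stage, format_ok, link_bin, link_lib, run_integ, src_changed, tag_release, tests_changed

Round 1: (2) [compile_b → format_ok]; (9) [cfg_changed ∧ cache_stale → src_changed]. Adds format_ok, src_changed.
Round 2: (8) [format_ok → deploy_stage]. Adds deploy_stage.
Round 3: (1) [deploy_stage → link_lib]. Adds link_lib.
Round 4: (10) [link_lib ∧ src_changed → tag_release]. Adds tag_release.
Round 5: (7) [tag_release ∧ compile_a → tests_changed]. Adds tests_changed.
Round 6: (5) [tests_changed → run_integ]. Adds run_integ.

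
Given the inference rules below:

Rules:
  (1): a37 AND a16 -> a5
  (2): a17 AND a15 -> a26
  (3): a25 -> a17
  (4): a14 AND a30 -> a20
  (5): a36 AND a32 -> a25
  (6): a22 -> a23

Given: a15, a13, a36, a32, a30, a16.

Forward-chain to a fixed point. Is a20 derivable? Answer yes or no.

[1] (5) [a36 AND a32 -> a25]. ⇒ new: a25.
[2] (3) [a25 -> a17]. ⇒ new: a17.
[3] (2) [a17 AND a15 -> a26]. ⇒ new: a26.
Fixed point reached. a20 is concluded only by (4); (4) needs a14 (never derived).

no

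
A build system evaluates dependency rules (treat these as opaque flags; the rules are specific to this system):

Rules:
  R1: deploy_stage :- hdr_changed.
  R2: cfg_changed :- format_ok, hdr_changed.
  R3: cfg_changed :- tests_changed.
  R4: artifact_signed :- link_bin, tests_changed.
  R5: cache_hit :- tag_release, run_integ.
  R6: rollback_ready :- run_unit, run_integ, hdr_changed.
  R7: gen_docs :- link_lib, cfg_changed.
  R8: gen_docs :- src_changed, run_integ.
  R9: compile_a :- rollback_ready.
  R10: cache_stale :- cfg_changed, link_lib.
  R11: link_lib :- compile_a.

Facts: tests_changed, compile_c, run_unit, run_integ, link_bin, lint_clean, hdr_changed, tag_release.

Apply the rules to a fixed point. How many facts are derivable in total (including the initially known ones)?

17

[1] R1 [deploy_stage :- hdr_changed.]; R3 [cfg_changed :- tests_changed.]; R4 [artifact_signed :- link_bin, tests_changed.]; R5 [cache_hit :- tag_release, run_integ.]; R6 [rollback_ready :- run_unit, run_integ, hdr_changed.]. ⇒ new: deploy_stage, cfg_changed, artifact_signed, cache_hit, rollback_ready.
[2] R9 [compile_a :- rollback_ready.]. ⇒ new: compile_a.
[3] R11 [link_lib :- compile_a.]. ⇒ new: link_lib.
[4] R7 [gen_docs :- link_lib, cfg_changed.]; R10 [cache_stale :- cfg_changed, link_lib.]. ⇒ new: gen_docs, cache_stale.
Closure: {artifact_signed, cache_hit, cache_stale, cfg_changed, compile_a, compile_c, deploy_stage, gen_docs, hdr_changed, link_bin, link_lib, lint_clean, rollback_ready, run_integ, run_unit, tag_release, tests_changed} — 17 facts.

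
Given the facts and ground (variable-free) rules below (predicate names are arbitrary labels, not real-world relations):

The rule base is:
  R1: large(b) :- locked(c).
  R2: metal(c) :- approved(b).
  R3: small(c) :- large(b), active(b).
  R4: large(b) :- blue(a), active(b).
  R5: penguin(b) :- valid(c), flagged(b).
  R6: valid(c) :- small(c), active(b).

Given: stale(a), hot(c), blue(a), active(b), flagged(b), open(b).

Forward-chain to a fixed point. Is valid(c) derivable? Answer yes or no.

Round 1: R4 [large(b) :- blue(a), active(b).]. Adds large(b).
Round 2: R3 [small(c) :- large(b), active(b).]. Adds small(c).
Round 3: R6 [valid(c) :- small(c), active(b).]. Adds valid(c).
Round 4: R5 [penguin(b) :- valid(c), flagged(b).]. Adds penguin(b).
valid(c) appears in round 3, so it is derivable.

yes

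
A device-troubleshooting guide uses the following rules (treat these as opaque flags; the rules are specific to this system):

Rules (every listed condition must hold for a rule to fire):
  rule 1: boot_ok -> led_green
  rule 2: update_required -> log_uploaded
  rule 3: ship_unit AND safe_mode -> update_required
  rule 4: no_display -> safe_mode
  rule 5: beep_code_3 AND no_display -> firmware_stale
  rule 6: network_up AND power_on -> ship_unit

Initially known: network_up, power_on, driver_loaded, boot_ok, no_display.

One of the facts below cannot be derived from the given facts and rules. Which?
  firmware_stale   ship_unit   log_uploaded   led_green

Round 1: rule 1 [boot_ok -> led_green]; rule 4 [no_display -> safe_mode]; rule 6 [network_up AND power_on -> ship_unit]. New: led_green, safe_mode, ship_unit.
Round 2: rule 3 [ship_unit AND safe_mode -> update_required]. New: update_required.
Round 3: rule 2 [update_required -> log_uploaded]. New: log_uploaded.
Derived: ship_unit (round 1), led_green (round 1), log_uploaded (round 3). firmware_stale never appears in any round.

firmware_stale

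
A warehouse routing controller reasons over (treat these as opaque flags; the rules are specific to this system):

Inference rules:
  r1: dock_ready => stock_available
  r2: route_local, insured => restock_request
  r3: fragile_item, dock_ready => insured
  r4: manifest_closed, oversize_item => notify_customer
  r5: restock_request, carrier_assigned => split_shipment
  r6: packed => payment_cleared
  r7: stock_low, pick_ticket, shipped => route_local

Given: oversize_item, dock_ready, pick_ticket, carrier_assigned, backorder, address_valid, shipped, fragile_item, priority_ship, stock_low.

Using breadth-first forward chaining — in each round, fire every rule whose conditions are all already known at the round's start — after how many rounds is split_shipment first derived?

3

[1] r1 [dock_ready => stock_available]; r3 [fragile_item, dock_ready => insured]; r7 [stock_low, pick_ticket, shipped => route_local]. ⇒ new: stock_available, insured, route_local.
[2] r2 [route_local, insured => restock_request]. ⇒ new: restock_request.
[3] r5 [restock_request, carrier_assigned => split_shipment]. ⇒ new: split_shipment.
split_shipment first appears in round 3.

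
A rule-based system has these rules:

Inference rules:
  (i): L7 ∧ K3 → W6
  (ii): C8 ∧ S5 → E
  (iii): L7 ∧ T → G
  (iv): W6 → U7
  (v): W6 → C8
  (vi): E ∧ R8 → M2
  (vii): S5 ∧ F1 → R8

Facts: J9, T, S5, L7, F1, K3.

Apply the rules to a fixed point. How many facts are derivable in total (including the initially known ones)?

13

Round 1: (i) [L7 ∧ K3 → W6]; (iii) [L7 ∧ T → G]; (vii) [S5 ∧ F1 → R8]. New: W6, G, R8.
Round 2: (iv) [W6 → U7]; (v) [W6 → C8]. New: U7, C8.
Round 3: (ii) [C8 ∧ S5 → E]. New: E.
Round 4: (vi) [E ∧ R8 → M2]. New: M2.
Closure: {C8, E, F1, G, J9, K3, L7, M2, R8, S5, T, U7, W6} — 13 facts.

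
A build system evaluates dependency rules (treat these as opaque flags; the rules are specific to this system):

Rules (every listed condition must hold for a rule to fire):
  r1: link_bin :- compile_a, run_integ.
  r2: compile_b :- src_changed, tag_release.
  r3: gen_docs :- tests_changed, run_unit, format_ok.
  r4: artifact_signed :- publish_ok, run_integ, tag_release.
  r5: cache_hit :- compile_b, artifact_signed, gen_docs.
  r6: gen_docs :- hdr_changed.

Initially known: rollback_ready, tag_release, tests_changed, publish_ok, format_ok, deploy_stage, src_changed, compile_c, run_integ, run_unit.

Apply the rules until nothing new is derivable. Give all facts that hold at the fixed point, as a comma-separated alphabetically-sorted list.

artifact_signed, cache_hit, compile_b, compile_c, deploy_stage, format_ok, gen_docs, publish_ok, rollback_ready, run_integ, run_unit, src_changed, tag_release, tests_changed

Round 1 fires r2, r3, r4, giving compile_b, gen_docs, artifact_signed.
Round 2 fires r5, giving cache_hit.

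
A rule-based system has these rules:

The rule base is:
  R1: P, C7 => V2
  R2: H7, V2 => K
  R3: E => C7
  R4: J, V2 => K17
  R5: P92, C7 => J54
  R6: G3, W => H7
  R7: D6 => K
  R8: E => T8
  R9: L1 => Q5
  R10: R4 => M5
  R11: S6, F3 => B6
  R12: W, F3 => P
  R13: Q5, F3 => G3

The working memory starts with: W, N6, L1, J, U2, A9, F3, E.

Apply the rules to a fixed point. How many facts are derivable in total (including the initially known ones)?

[1] R3 [E => C7]; R8 [E => T8]; R9 [L1 => Q5]; R12 [W, F3 => P]. ⇒ new: C7, T8, Q5, P.
[2] R1 [P, C7 => V2]; R13 [Q5, F3 => G3]. ⇒ new: V2, G3.
[3] R4 [J, V2 => K17]; R6 [G3, W => H7]. ⇒ new: K17, H7.
[4] R2 [H7, V2 => K]. ⇒ new: K.
Closure: {A9, C7, E, F3, G3, H7, J, K, K17, L1, N6, P, Q5, T8, U2, V2, W} — 17 facts.

17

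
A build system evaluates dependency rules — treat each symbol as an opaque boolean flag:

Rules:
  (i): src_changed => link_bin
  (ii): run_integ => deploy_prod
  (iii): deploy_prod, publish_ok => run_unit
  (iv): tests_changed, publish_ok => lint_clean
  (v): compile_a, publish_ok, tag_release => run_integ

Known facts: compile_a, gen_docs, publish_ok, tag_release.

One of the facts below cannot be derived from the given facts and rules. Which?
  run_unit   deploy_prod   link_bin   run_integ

link_bin

Round 1: (v) [compile_a, publish_ok, tag_release => run_integ]. New: run_integ.
Round 2: (ii) [run_integ => deploy_prod]. New: deploy_prod.
Round 3: (iii) [deploy_prod, publish_ok => run_unit]. New: run_unit.
Derived: deploy_prod (round 2), run_integ (round 1), run_unit (round 3). link_bin never appears in any round.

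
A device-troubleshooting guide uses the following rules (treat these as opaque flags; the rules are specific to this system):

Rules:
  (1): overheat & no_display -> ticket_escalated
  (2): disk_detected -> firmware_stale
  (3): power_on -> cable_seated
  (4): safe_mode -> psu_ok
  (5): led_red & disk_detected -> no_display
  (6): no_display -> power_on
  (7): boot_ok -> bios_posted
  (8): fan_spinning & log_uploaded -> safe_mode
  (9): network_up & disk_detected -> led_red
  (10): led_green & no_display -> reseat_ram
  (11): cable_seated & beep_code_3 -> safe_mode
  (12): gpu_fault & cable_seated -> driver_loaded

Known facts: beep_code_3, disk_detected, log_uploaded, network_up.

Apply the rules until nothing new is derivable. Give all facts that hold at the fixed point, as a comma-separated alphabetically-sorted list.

Round 1 fires (2), (9), giving firmware_stale, led_red.
Round 2 fires (5), giving no_display.
Round 3 fires (6), giving power_on.
Round 4 fires (3), giving cable_seated.
Round 5 fires (11), giving safe_mode.
Round 6 fires (4), giving psu_ok.

beep_code_3, cable_seated, disk_detected, firmware_stale, led_red, log_uploaded, network_up, no_display, power_on, psu_ok, safe_mode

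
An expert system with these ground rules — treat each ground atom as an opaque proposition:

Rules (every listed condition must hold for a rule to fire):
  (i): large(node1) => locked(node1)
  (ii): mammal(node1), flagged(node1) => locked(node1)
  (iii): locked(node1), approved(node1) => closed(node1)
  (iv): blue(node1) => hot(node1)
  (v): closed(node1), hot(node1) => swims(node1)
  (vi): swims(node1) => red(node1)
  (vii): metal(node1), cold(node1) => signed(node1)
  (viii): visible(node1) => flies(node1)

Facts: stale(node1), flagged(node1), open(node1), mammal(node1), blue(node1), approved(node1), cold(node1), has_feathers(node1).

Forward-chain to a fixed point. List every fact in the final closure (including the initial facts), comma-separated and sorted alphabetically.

approved(node1), blue(node1), closed(node1), cold(node1), flagged(node1), has_feathers(node1), hot(node1), locked(node1), mammal(node1), open(node1), red(node1), stale(node1), swims(node1)

Round 1: (ii) [mammal(node1), flagged(node1) => locked(node1)]; (iv) [blue(node1) => hot(node1)]. Adds locked(node1), hot(node1).
Round 2: (iii) [locked(node1), approved(node1) => closed(node1)]. Adds closed(node1).
Round 3: (v) [closed(node1), hot(node1) => swims(node1)]. Adds swims(node1).
Round 4: (vi) [swims(node1) => red(node1)]. Adds red(node1).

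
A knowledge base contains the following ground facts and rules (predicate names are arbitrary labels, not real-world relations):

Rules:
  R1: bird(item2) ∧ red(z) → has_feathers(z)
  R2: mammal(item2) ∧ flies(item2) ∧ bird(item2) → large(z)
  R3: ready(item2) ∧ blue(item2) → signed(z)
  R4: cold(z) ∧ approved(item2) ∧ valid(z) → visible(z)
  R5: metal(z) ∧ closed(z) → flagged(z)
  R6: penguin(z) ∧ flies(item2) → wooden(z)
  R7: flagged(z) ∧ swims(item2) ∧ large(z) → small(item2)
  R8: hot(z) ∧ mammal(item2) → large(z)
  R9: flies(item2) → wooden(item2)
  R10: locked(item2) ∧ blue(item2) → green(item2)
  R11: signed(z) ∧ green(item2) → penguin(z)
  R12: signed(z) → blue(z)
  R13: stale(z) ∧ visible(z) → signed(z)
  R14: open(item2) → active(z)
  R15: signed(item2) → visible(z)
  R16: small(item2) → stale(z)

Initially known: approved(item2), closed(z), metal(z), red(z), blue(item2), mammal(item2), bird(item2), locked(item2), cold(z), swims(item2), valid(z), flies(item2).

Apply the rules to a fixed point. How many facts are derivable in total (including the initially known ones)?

24

Round 1: R1 [bird(item2) ∧ red(z) → has_feathers(z)]; R2 [mammal(item2) ∧ flies(item2) ∧ bird(item2) → large(z)]; R4 [cold(z) ∧ approved(item2) ∧ valid(z) → visible(z)]; R5 [metal(z) ∧ closed(z) → flagged(z)]; R9 [flies(item2) → wooden(item2)]; R10 [locked(item2) ∧ blue(item2) → green(item2)]. New: has_feathers(z), large(z), visible(z), flagged(z), wooden(item2), green(item2).
Round 2: R7 [flagged(z) ∧ swims(item2) ∧ large(z) → small(item2)]. New: small(item2).
Round 3: R16 [small(item2) → stale(z)]. New: stale(z).
Round 4: R13 [stale(z) ∧ visible(z) → signed(z)]. New: signed(z).
Round 5: R11 [signed(z) ∧ green(item2) → penguin(z)]; R12 [signed(z) → blue(z)]. New: penguin(z), blue(z).
Round 6: R6 [penguin(z) ∧ flies(item2) → wooden(z)]. New: wooden(z).
Closure: {approved(item2), bird(item2), blue(item2), blue(z), closed(z), cold(z), flagged(z), flies(item2), green(item2), has_feathers(z), large(z), locked(item2), mammal(item2), metal(z), penguin(z), red(z), signed(z), small(item2), stale(z), swims(item2), valid(z), visible(z), wooden(item2), wooden(z)} — 24 facts.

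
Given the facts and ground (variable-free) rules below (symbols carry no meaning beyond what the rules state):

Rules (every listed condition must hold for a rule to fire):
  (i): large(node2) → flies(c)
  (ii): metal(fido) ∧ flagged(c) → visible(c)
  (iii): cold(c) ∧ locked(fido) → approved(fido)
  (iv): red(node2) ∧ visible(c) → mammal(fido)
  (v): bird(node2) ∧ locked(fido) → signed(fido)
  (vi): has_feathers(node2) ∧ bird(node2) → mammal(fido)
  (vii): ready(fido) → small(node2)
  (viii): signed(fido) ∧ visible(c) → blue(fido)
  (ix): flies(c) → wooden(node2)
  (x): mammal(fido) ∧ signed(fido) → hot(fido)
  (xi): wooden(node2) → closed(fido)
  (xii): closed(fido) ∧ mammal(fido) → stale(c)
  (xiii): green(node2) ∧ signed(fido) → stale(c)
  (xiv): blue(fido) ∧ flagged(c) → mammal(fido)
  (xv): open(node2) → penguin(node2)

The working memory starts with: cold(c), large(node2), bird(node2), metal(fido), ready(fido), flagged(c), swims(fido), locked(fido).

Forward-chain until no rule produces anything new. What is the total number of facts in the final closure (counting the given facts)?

19

Round 1 fires (i), (ii), (iii), (v), (vii), giving flies(c), visible(c), approved(fido), signed(fido), small(node2).
Round 2 fires (viii), (ix), giving blue(fido), wooden(node2).
Round 3 fires (xi), (xiv), giving closed(fido), mammal(fido).
Round 4 fires (x), (xii), giving hot(fido), stale(c).
Closure: {approved(fido), bird(node2), blue(fido), closed(fido), cold(c), flagged(c), flies(c), hot(fido), large(node2), locked(fido), mammal(fido), metal(fido), ready(fido), signed(fido), small(node2), stale(c), swims(fido), visible(c), wooden(node2)} — 19 facts.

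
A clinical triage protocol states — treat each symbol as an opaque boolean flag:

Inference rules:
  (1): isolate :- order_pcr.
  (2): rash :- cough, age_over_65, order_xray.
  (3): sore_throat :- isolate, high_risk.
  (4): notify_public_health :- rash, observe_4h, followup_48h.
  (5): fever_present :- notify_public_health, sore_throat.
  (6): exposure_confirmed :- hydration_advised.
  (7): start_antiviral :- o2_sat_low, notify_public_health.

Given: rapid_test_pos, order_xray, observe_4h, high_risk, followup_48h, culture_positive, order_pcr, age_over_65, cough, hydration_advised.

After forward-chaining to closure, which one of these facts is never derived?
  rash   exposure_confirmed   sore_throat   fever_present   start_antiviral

start_antiviral

Round 1 — (1), (2), (6), derive isolate, rash, exposure_confirmed.
Round 2 — (3), (4), derive sore_throat, notify_public_health.
Round 3 — (5), derive fever_present.
Derived: sore_throat (round 2), exposure_confirmed (round 1), fever_present (round 3), rash (round 1). start_antiviral never appears in any round.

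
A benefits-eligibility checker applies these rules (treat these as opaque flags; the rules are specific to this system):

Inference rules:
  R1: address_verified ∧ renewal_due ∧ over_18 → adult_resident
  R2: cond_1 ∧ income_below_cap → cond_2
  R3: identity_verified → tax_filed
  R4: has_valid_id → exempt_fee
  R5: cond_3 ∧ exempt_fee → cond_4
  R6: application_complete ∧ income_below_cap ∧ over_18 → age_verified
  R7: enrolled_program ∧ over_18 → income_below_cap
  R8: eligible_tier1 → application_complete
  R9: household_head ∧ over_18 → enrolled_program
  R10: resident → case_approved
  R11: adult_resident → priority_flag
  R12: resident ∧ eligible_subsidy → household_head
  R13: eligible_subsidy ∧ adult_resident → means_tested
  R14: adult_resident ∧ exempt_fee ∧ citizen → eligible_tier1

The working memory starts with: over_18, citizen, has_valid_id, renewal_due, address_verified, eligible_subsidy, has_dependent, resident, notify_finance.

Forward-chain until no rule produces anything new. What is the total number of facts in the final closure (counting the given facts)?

20

[1] R1 [address_verified ∧ renewal_due ∧ over_18 → adult_resident]; R4 [has_valid_id → exempt_fee]; R10 [resident → case_approved]; R12 [resident ∧ eligible_subsidy → household_head]. ⇒ new: adult_resident, exempt_fee, case_approved, household_head.
[2] R9 [household_head ∧ over_18 → enrolled_program]; R11 [adult_resident → priority_flag]; R13 [eligible_subsidy ∧ adult_resident → means_tested]; R14 [adult_resident ∧ exempt_fee ∧ citizen → eligible_tier1]. ⇒ new: enrolled_program, priority_flag, means_tested, eligible_tier1.
[3] R7 [enrolled_program ∧ over_18 → income_below_cap]; R8 [eligible_tier1 → application_complete]. ⇒ new: income_below_cap, application_complete.
[4] R6 [application_complete ∧ income_below_cap ∧ over_18 → age_verified]. ⇒ new: age_verified.
Closure: {address_verified, adult_resident, age_verified, application_complete, case_approved, citizen, eligible_subsidy, eligible_tier1, enrolled_program, exempt_fee, has_dependent, has_valid_id, household_head, income_below_cap, means_tested, notify_finance, over_18, priority_flag, renewal_due, resident} — 20 facts.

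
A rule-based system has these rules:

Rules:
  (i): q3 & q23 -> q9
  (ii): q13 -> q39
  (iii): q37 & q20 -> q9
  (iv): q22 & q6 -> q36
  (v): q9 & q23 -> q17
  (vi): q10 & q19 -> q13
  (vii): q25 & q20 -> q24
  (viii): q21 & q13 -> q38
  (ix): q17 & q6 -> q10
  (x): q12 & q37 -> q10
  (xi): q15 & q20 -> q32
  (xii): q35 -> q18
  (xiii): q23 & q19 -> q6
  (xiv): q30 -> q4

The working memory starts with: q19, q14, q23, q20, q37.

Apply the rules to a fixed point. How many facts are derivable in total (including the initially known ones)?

11

[1] (iii) [q37 & q20 -> q9]; (xiii) [q23 & q19 -> q6]. ⇒ new: q9, q6.
[2] (v) [q9 & q23 -> q17]. ⇒ new: q17.
[3] (ix) [q17 & q6 -> q10]. ⇒ new: q10.
[4] (vi) [q10 & q19 -> q13]. ⇒ new: q13.
[5] (ii) [q13 -> q39]. ⇒ new: q39.
Closure: {q10, q13, q14, q17, q19, q20, q23, q37, q39, q6, q9} — 11 facts.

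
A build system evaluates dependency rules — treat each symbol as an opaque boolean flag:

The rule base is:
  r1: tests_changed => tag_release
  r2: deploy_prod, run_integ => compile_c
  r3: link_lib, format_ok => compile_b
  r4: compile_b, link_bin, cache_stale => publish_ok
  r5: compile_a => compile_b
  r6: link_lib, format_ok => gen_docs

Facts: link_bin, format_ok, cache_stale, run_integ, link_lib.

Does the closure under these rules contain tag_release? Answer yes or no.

[1] r3 [link_lib, format_ok => compile_b]; r6 [link_lib, format_ok => gen_docs]. ⇒ new: compile_b, gen_docs.
[2] r4 [compile_b, link_bin, cache_stale => publish_ok]. ⇒ new: publish_ok.
Fixed point reached. tag_release is concluded only by r1; r1 needs tests_changed (never derived).

no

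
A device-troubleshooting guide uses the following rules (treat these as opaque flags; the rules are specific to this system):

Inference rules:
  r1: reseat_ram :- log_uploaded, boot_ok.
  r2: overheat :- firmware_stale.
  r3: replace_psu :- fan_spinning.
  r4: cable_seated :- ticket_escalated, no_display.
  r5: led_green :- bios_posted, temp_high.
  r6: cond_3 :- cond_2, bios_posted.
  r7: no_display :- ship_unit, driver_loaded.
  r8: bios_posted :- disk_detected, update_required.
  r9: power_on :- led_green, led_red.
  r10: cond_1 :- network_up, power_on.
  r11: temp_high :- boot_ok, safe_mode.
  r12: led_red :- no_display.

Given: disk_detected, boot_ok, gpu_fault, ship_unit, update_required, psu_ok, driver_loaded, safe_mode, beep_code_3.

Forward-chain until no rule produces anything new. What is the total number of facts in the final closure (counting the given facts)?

Round 1 fires r7, r8, r11, giving no_display, bios_posted, temp_high.
Round 2 fires r5, r12, giving led_green, led_red.
Round 3 fires r9, giving power_on.
Closure: {beep_code_3, bios_posted, boot_ok, disk_detected, driver_loaded, gpu_fault, led_green, led_red, no_display, power_on, psu_ok, safe_mode, ship_unit, temp_high, update_required} — 15 facts.

15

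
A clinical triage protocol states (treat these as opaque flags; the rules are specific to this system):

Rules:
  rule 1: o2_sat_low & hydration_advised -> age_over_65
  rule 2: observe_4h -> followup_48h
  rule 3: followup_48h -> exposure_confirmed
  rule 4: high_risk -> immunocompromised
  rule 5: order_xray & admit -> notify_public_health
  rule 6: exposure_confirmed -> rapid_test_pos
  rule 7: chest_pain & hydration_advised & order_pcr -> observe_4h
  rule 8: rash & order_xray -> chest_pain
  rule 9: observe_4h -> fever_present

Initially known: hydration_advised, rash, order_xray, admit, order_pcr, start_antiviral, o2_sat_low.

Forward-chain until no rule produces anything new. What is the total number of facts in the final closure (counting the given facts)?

15

[1] rule 1 [o2_sat_low & hydration_advised -> age_over_65]; rule 5 [order_xray & admit -> notify_public_health]; rule 8 [rash & order_xray -> chest_pain]. ⇒ new: age_over_65, notify_public_health, chest_pain.
[2] rule 7 [chest_pain & hydration_advised & order_pcr -> observe_4h]. ⇒ new: observe_4h.
[3] rule 2 [observe_4h -> followup_48h]; rule 9 [observe_4h -> fever_present]. ⇒ new: followup_48h, fever_present.
[4] rule 3 [followup_48h -> exposure_confirmed]. ⇒ new: exposure_confirmed.
[5] rule 6 [exposure_confirmed -> rapid_test_pos]. ⇒ new: rapid_test_pos.
Closure: {admit, age_over_65, chest_pain, exposure_confirmed, fever_present, followup_48h, hydration_advised, notify_public_health, o2_sat_low, observe_4h, order_pcr, order_xray, rapid_test_pos, rash, start_antiviral} — 15 facts.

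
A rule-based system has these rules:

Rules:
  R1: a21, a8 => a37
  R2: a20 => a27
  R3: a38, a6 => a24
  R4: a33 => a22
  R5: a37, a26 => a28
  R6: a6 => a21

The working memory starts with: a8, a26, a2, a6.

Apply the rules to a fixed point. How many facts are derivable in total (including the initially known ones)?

7

Round 1 fires R6, giving a21.
Round 2 fires R1, giving a37.
Round 3 fires R5, giving a28.
Closure: {a2, a21, a26, a28, a37, a6, a8} — 7 facts.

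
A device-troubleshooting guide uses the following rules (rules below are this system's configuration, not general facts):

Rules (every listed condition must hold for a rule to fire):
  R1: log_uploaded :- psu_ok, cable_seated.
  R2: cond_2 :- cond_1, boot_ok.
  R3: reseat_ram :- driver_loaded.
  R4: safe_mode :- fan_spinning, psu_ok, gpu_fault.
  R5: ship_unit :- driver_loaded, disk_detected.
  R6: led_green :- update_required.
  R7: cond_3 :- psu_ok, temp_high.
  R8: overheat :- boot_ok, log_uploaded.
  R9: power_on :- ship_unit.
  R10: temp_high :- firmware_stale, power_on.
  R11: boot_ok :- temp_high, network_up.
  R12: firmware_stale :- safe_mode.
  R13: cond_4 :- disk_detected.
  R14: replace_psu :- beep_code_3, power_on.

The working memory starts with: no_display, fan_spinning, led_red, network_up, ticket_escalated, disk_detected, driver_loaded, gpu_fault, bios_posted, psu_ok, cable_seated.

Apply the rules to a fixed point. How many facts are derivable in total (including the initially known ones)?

[1] R1 [log_uploaded :- psu_ok, cable_seated.]; R3 [reseat_ram :- driver_loaded.]; R4 [safe_mode :- fan_spinning, psu_ok, gpu_fault.]; R5 [ship_unit :- driver_loaded, disk_detected.]; R13 [cond_4 :- disk_detected.]. ⇒ new: log_uploaded, reseat_ram, safe_mode, ship_unit, cond_4.
[2] R9 [power_on :- ship_unit.]; R12 [firmware_stale :- safe_mode.]. ⇒ new: power_on, firmware_stale.
[3] R10 [temp_high :- firmware_stale, power_on.]. ⇒ new: temp_high.
[4] R7 [cond_3 :- psu_ok, temp_high.]; R11 [boot_ok :- temp_high, network_up.]. ⇒ new: cond_3, boot_ok.
[5] R8 [overheat :- boot_ok, log_uploaded.]. ⇒ new: overheat.
Closure: {bios_posted, boot_ok, cable_seated, cond_3, cond_4, disk_detected, driver_loaded, fan_spinning, firmware_stale, gpu_fault, led_red, log_uploaded, network_up, no_display, overheat, power_on, psu_ok, reseat_ram, safe_mode, ship_unit, temp_high, ticket_escalated} — 22 facts.

22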